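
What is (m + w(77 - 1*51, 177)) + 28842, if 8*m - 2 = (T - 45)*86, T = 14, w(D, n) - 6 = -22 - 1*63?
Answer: 28430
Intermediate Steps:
w(D, n) = -79 (w(D, n) = 6 + (-22 - 1*63) = 6 + (-22 - 63) = 6 - 85 = -79)
m = -333 (m = 1/4 + ((14 - 45)*86)/8 = 1/4 + (-31*86)/8 = 1/4 + (1/8)*(-2666) = 1/4 - 1333/4 = -333)
(m + w(77 - 1*51, 177)) + 28842 = (-333 - 79) + 28842 = -412 + 28842 = 28430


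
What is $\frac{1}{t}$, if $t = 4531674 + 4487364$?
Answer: $\frac{1}{9019038} \approx 1.1088 \cdot 10^{-7}$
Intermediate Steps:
$t = 9019038$
$\frac{1}{t} = \frac{1}{9019038}$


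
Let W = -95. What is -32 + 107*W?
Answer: -10197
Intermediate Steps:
-32 + 107*W = -32 + 107*(-95) = -32 - 10165 = -10197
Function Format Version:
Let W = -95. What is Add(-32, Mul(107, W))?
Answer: -10197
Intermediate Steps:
Add(-32, Mul(107, W)) = Add(-32, Mul(107, -95)) = Add(-32, -10165) = -10197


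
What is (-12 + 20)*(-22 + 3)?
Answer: -152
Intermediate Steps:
(-12 + 20)*(-22 + 3) = 8*(-19) = -152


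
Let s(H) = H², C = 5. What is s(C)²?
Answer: 625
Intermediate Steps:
s(C)² = (5²)² = 25² = 625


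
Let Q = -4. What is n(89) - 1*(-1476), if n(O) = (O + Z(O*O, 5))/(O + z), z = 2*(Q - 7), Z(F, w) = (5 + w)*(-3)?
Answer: 98951/67 ≈ 1476.9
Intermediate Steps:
Z(F, w) = -15 - 3*w
z = -22 (z = 2*(-4 - 7) = 2*(-11) = -22)
n(O) = (-30 + O)/(-22 + O) (n(O) = (O + (-15 - 3*5))/(O - 22) = (O + (-15 - 15))/(-22 + O) = (O - 30)/(-22 + O) = (-30 + O)/(-22 + O))
n(89) - 1*(-1476) = (-30 + 89)/(-22 + 89) - 1*(-1476) = 59/67 + 1476 = 98951/67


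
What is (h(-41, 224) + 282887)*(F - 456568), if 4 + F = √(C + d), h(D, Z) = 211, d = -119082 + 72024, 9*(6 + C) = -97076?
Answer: -129254620056 + 188732*I*√130163 ≈ -1.2925e+11 + 6.8091e+7*I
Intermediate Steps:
C = -97130/9 (C = -6 + (⅑)*(-97076) = -6 - 97076/9 = -97130/9 ≈ -10792.)
d = -47058
F = -4 + 2*I*√130163/3 (F = -4 + √(-97130/9 - 47058) = -4 + √(-520652/9) = -4 + 2*I*√130163/3 ≈ -4.0 + 240.52*I)
(h(-41, 224) + 282887)*(F - 456568) = (211 + 282887)*((-4 + 2*I*√130163/3) - 456568) = 283098*(-456572 + 2*I*√130163/3) = -129254620056 + 188732*I*√130163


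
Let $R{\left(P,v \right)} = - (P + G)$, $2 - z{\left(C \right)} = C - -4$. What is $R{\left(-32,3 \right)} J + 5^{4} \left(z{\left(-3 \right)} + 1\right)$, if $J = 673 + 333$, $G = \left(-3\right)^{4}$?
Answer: $-48044$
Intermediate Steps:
$z{\left(C \right)} = -2 - C$ ($z{\left(C \right)} = 2 - \left(C - -4\right) = 2 - \left(C + 4\right) = 2 - \left(4 + C\right) = -2 - C$)
$G = 81$
$R{\left(P,v \right)} = -81 - P$ ($R{\left(P,v \right)} = - (P + 81) = - (81 + P) = -81 - P$)
$J = 1006$
$R{\left(-32,3 \right)} J + 5^{4} \left(z{\left(-3 \right)} + 1\right) = \left(-81 - -32\right) 1006 + 5^{4} \left(\left(-2 - -3\right) + 1\right) = \left(-81 + 32\right) 1006 + 625 \left(\left(-2 + 3\right) + 1\right) = \left(-49\right) 1006 + 625 \left(1 + 1\right) = -49294 + 625 \cdot 2 = -49294 + 1250 = -48044$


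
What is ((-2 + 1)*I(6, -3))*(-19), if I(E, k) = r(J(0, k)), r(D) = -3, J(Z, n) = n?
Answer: -57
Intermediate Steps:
I(E, k) = -3
((-2 + 1)*I(6, -3))*(-19) = ((-2 + 1)*(-3))*(-19) = -1*(-3)*(-19) = 3*(-19) = -57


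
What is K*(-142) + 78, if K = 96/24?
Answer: -490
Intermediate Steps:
K = 4 (K = 96*(1/24) = 4)
K*(-142) + 78 = 4*(-142) + 78 = -568 + 78 = -490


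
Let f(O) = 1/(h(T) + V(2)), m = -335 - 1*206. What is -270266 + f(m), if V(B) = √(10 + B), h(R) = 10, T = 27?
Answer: -11891699/44 - √3/44 ≈ -2.7027e+5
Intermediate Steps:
m = -541 (m = -335 - 206 = -541)
f(O) = 1/(10 + 2*√3) (f(O) = 1/(10 + √(10 + 2)) = 1/(10 + √12) = 1/(10 + 2*√3))
-270266 + f(m) = -270266 + (5/44 - √3/44) = -11891699/44 - √3/44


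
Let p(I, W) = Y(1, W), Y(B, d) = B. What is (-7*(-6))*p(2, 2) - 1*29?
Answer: 13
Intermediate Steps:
p(I, W) = 1
(-7*(-6))*p(2, 2) - 1*29 = -7*(-6)*1 - 1*29 = 42*1 - 29 = 42 - 29 = 13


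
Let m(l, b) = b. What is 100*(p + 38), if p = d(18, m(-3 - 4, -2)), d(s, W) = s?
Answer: 5600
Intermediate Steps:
p = 18
100*(p + 38) = 100*(18 + 38) = 100*56 = 5600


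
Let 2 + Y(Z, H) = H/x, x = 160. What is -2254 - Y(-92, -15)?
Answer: -72061/32 ≈ -2251.9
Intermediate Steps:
Y(Z, H) = -2 + H/160
-2254 - Y(-92, -15) = -2254 - (-2 + (1/160)*(-15)) = -2254 - (-2 - 3/32) = -2254 - 1*(-67/32) = -2254 + 67/32 = -72061/32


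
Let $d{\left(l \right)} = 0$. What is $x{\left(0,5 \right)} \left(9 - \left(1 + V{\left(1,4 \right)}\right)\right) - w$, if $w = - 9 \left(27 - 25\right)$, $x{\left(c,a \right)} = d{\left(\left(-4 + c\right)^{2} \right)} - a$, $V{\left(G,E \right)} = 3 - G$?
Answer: $-12$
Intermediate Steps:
$x{\left(c,a \right)} = - a$ ($x{\left(c,a \right)} = 0 - a = - a$)
$w = -18$ ($w = \left(-9\right) 2 = -18$)
$x{\left(0,5 \right)} \left(9 - \left(1 + V{\left(1,4 \right)}\right)\right) - w = \left(-1\right) 5 \left(9 - \left(4 - 1\right)\right) - -18 = - 5 \left(9 - 3\right) + 18 = \left(-5\right) 6 + 18 = -30 + 18 = -12$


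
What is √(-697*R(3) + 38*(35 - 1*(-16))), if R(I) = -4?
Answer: √4726 ≈ 68.746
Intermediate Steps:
√(-697*R(3) + 38*(35 - 1*(-16))) = √(-697*(-4) + 38*(35 - 1*(-16))) = √(2788 + 38*(35 + 16)) = √(2788 + 38*51) = √(2788 + 1938) = √4726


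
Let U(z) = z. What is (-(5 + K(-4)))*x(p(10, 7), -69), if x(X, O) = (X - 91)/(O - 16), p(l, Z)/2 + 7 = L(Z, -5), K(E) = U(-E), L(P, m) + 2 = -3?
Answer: -207/17 ≈ -12.176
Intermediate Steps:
L(P, m) = -5 (L(P, m) = -2 - 3 = -5)
K(E) = -E
p(l, Z) = -24 (p(l, Z) = -14 + 2*(-5) = -14 - 10 = -24)
x(X, O) = (-91 + X)/(-16 + O)
(-(5 + K(-4)))*x(p(10, 7), -69) = (-(5 - 1*(-4)))*((-91 - 24)/(-16 - 69)) = (-(5 + 4))*(-115/(-85)) = (-1*9)*(-1/85*(-115)) = -9*23/17 = -207/17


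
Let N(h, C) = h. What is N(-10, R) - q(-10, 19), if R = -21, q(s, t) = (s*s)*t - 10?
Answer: -1900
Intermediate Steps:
q(s, t) = -10 + t*s**2 (q(s, t) = s**2*t - 10 = t*s**2 - 10 = -10 + t*s**2)
N(-10, R) - q(-10, 19) = -10 - (-10 + 19*(-10)**2) = -10 - (-10 + 19*100) = -10 - (-10 + 1900) = -10 - 1*1890 = -10 - 1890 = -1900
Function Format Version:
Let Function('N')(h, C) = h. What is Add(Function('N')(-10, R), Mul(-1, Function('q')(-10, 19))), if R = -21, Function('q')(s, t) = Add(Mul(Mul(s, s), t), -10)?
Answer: -1900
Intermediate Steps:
Function('q')(s, t) = Add(-10, Mul(t, Pow(s, 2))) (Function('q')(s, t) = Add(Mul(Pow(s, 2), t), -10) = Add(Mul(t, Pow(s, 2)), -10) = Add(-10, Mul(t, Pow(s, 2))))
Add(Function('N')(-10, R), Mul(-1, Function('q')(-10, 19))) = Add(-10, Mul(-1, Add(-10, Mul(19, Pow(-10, 2))))) = Add(-10, Mul(-1, Add(-10, Mul(19, 100)))) = Add(-10, Mul(-1, Add(-10, 1900))) = Add(-10, Mul(-1, 1890)) = Add(-10, -1890) = -1900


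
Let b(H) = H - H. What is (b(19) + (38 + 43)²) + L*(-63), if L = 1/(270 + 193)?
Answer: 3037680/463 ≈ 6560.9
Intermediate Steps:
b(H) = 0
L = 1/463 ≈ 0.0021598
(b(19) + (38 + 43)²) + L*(-63) = (0 + (38 + 43)²) + (1/463)*(-63) = (0 + 81²) - 63/463 = (0 + 6561) - 63/463 = 6561 - 63/463 = 3037680/463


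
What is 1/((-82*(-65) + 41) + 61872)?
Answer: 1/67243 ≈ 1.4871e-5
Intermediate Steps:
1/((-82*(-65) + 41) + 61872) = 1/((5330 + 41) + 61872) = 1/(5371 + 61872) = 1/67243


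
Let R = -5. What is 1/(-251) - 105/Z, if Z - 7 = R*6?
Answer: 26332/5773 ≈ 4.5612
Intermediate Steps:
Z = -23 (Z = 7 - 5*6 = 7 - 30 = -23)
1/(-251) - 105/Z = 1/(-251) - 105/(-23) = 1*(-1/251) - 105*(-1/23) = -1/251 + 105/23 = 26332/5773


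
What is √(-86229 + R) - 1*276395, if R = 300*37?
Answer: -276395 + I*√75129 ≈ -2.764e+5 + 274.1*I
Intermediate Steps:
R = 11100
√(-86229 + R) - 1*276395 = √(-86229 + 11100) - 1*276395 = √(-75129) - 276395 = I*√75129 - 276395 = -276395 + I*√75129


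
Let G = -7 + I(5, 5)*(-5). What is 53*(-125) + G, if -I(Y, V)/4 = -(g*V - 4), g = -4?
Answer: -6152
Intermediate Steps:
I(Y, V) = -16 - 16*V (I(Y, V) = -(-4)*(-4*V - 4) = -(-4)*(-4 - 4*V) = -4*(4 + 4*V) = -16 - 16*V)
G = 473 (G = -7 + (-16 - 16*5)*(-5) = -7 + (-16 - 80)*(-5) = -7 - 96*(-5) = -7 + 480 = 473)
53*(-125) + G = 53*(-125) + 473 = -6625 + 473 = -6152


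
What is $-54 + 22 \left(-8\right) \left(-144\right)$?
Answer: $25290$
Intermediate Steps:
$-54 + 22 \left(-8\right) \left(-144\right) = -54 - -25344 = -54 + 25344 = 25290$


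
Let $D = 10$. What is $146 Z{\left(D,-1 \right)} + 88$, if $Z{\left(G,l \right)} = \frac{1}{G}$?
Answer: $\frac{513}{5} \approx 102.6$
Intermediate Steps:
$146 Z{\left(D,-1 \right)} + 88 = \frac{146}{10} + 88 = 146 \cdot \frac{1}{10} + 88 = \frac{73}{5} + 88 = \frac{513}{5}$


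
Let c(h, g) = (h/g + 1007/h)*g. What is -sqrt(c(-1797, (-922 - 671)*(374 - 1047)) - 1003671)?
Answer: -I*sqrt(576321783927)/599 ≈ -1267.4*I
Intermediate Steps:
c(h, g) = g*(1007/h + h/g) (c(h, g) = (1007/h + h/g)*g = g*(1007/h + h/g))
-sqrt(c(-1797, (-922 - 671)*(374 - 1047)) - 1003671) = -sqrt((-1797 + 1007*((-922 - 671)*(374 - 1047))/(-1797)) - 1003671) = -sqrt((-1797 + 1007*(-1593*(-673))*(-1/1797)) - 1003671) = -sqrt((-1797 + 1007*1072089*(-1/1797)) - 1003671) = -sqrt((-1797 - 359864541/599) - 1003671) = -sqrt(-360940944/599 - 1003671) = -sqrt(-962139873/599) = -I*sqrt(576321783927)/599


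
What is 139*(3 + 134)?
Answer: 19043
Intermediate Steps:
139*(3 + 134) = 139*137 = 19043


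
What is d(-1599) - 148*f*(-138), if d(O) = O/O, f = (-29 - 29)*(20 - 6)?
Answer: -16584287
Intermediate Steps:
f = -812 (f = -58*14 = -812)
d(O) = 1
d(-1599) - 148*f*(-138) = 1 - 148*(-812)*(-138) = 1 - (-120176)*(-138) = 1 - 1*16584288 = 1 - 16584288 = -16584287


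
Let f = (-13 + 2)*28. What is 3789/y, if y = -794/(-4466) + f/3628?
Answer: 7673979159/188138 ≈ 40789.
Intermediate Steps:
f = -308 (f = -11*28 = -308)
y = 188138/2025331 (y = -794/(-4466) - 308/3628 = -794*(-1/4466) - 308*1/3628 = 397/2233 - 77/907 = 188138/2025331 ≈ 0.092892)
3789/y = 3789/(188138/2025331) = 3789*(2025331/188138) = 7673979159/188138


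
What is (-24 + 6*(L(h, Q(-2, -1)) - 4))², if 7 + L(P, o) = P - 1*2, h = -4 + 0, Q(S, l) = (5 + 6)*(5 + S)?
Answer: 15876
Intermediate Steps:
Q(S, l) = 55 + 11*S (Q(S, l) = 11*(5 + S) = 55 + 11*S)
h = -4
L(P, o) = -9 + P (L(P, o) = -7 + (P - 1*2) = -7 + (P - 2) = -7 + (-2 + P) = -9 + P)
(-24 + 6*(L(h, Q(-2, -1)) - 4))² = (-24 + 6*((-9 - 4) - 4))² = (-24 + 6*(-13 - 4))² = (-24 + 6*(-17))² = (-24 - 102)² = (-126)² = 15876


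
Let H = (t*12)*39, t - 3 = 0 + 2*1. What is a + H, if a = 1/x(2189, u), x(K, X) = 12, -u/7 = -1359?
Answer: 28081/12 ≈ 2340.1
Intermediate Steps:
u = 9513 (u = -7*(-1359) = 9513)
t = 5 (t = 3 + (0 + 2*1) = 3 + (0 + 2) = 3 + 2 = 5)
a = 1/12 ≈ 0.083333
H = 2340 (H = (5*12)*39 = 60*39 = 2340)
a + H = 1/12 + 2340 = 28081/12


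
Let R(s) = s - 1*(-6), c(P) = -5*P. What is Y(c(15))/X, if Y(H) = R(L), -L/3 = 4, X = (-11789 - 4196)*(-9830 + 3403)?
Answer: -6/102735595 ≈ -5.8402e-8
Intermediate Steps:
X = 102735595 (X = -15985*(-6427) = 102735595)
L = -12 (L = -3*4 = -12)
R(s) = 6 + s (R(s) = s + 6 = 6 + s)
Y(H) = -6 (Y(H) = 6 - 12 = -6)
Y(c(15))/X = -6/102735595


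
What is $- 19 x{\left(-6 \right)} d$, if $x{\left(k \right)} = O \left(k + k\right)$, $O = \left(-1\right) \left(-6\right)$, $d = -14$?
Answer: $-19152$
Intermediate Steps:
$O = 6$
$x{\left(k \right)} = 12 k$ ($x{\left(k \right)} = 6 \left(k + k\right) = 6 \cdot 2 k = 12 k$)
$- 19 x{\left(-6 \right)} d = - 19 \cdot 12 \left(-6\right) \left(-14\right) = \left(-19\right) \left(-72\right) \left(-14\right) = 1368 \left(-14\right) = -19152$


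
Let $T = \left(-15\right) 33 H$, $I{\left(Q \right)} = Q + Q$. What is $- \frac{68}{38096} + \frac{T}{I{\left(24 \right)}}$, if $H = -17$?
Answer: $\frac{6678637}{38096} \approx 175.31$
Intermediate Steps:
$I{\left(Q \right)} = 2 Q$
$T = 8415$ ($T = \left(-15\right) 33 \left(-17\right) = \left(-495\right) \left(-17\right) = 8415$)
$- \frac{68}{38096} + \frac{T}{I{\left(24 \right)}} = - \frac{68}{38096} + \frac{8415}{2 \cdot 24} = \left(-68\right) \frac{1}{38096} + \frac{8415}{48} = - \frac{17}{9524} + 8415 \cdot \frac{1}{48} = - \frac{17}{9524} + \frac{2805}{16} = \frac{6678637}{38096}$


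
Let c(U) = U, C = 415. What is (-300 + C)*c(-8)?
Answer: -920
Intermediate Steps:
(-300 + C)*c(-8) = (-300 + 415)*(-8) = 115*(-8) = -920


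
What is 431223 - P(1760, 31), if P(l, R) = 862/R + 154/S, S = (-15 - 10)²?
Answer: 8354402101/19375 ≈ 4.3120e+5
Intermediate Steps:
S = 625 (S = (-25)² = 625)
P(l, R) = 154/625 + 862/R (P(l, R) = 862/R + 154/625 = 154/625 + 862/R)
431223 - P(1760, 31) = 431223 - (154/625 + 862/31) = 431223 - 1*543524/19375 = 431223 - 543524/19375 = 8354402101/19375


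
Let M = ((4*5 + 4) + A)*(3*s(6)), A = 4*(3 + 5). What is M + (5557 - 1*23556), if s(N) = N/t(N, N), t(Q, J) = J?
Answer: -17831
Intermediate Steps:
s(N) = 1 (s(N) = N/N = 1)
A = 32 (A = 4*8 = 32)
M = 168 (M = ((4*5 + 4) + 32)*(3*1) = ((20 + 4) + 32)*3 = (24 + 32)*3 = 56*3 = 168)
M + (5557 - 1*23556) = 168 + (5557 - 1*23556) = 168 + (5557 - 23556) = 168 - 17999 = -17831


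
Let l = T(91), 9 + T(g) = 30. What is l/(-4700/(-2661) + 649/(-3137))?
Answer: 175298697/13016911 ≈ 13.467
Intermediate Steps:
T(g) = 21 (T(g) = -9 + 30 = 21)
l = 21
l/(-4700/(-2661) + 649/(-3137)) = 21/(-4700/(-2661) + 649/(-3137)) = 21/(-4700*(-1/2661) + 649*(-1/3137)) = 21/(4700/2661 - 649/3137) = 21/(13016911/8347557) = 21*(8347557/13016911) = 175298697/13016911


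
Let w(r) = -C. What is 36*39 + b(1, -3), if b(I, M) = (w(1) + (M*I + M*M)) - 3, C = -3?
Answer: 1410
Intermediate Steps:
w(r) = 3 (w(r) = -1*(-3) = 3)
b(I, M) = M² + I*M (b(I, M) = (3 + (M*I + M*M)) - 3 = (3 + (I*M + M²)) - 3 = (3 + (M² + I*M)) - 3 = (3 + M² + I*M) - 3 = M² + I*M)
36*39 + b(1, -3) = 36*39 - 3*(1 - 3) = 1404 - 3*(-2) = 1404 + 6 = 1410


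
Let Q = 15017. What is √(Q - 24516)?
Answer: I*√9499 ≈ 97.463*I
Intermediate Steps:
√(Q - 24516) = √(15017 - 24516) = √(-9499) = I*√9499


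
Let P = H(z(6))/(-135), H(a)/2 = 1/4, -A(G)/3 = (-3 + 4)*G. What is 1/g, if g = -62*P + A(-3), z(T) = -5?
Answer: 135/1246 ≈ 0.10835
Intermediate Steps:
A(G) = -3*G (A(G) = -3*(-3 + 4)*G = -3*G)
H(a) = ½ (H(a) = 2/4 = 2*(¼) = ½)
P = -1/270 (P = (½)/(-135) = (½)*(-1/135) = -1/270 ≈ -0.0037037)
g = 1246/135 (g = -62*(-1/270) - 3*(-3) = 31/135 + 9 = 1246/135 ≈ 9.2296)
1/g = 1/(1246/135) = 135/1246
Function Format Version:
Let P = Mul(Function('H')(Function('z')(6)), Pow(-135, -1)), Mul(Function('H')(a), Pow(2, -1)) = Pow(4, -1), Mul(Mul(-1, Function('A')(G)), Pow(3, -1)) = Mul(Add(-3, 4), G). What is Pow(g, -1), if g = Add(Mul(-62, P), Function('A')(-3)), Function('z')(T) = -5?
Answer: Rational(135, 1246) ≈ 0.10835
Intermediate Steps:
Function('A')(G) = Mul(-3, G) (Function('A')(G) = Mul(-3, Mul(Add(-3, 4), G)) = Mul(-3, Mul(1, G)) = Mul(-3, G))
Function('H')(a) = Rational(1, 2) (Function('H')(a) = Mul(2, Pow(4, -1)) = Mul(2, Rational(1, 4)) = Rational(1, 2))
P = Rational(-1, 270) (P = Mul(Rational(1, 2), Pow(-135, -1)) = Mul(Rational(1, 2), Rational(-1, 135)) = Rational(-1, 270) ≈ -0.0037037)
g = Rational(1246, 135) (g = Add(Mul(-62, Rational(-1, 270)), Mul(-3, -3)) = Add(Rational(31, 135), 9) = Rational(1246, 135) ≈ 9.2296)
Pow(g, -1) = Pow(Rational(1246, 135), -1) = Rational(135, 1246)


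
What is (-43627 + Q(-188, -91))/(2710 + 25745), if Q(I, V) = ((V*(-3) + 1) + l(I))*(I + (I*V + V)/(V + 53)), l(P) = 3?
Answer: -8350423/1081290 ≈ -7.7226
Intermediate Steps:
Q(I, V) = (4 - 3*V)*(I + (V + I*V)/(53 + V)) (Q(I, V) = ((V*(-3) + 1) + 3)*(I + (I*V + V)/(V + 53)) = ((-3*V + 1) + 3)*(I + (V + I*V)/(53 + V)) = ((1 - 3*V) + 3)*(I + (V + I*V)/(53 + V)) = (4 - 3*V)*(I + (V + I*V)/(53 + V)))
(-43627 + Q(-188, -91))/(2710 + 25745) = (-43627 + (-3*(-91)² + 4*(-91) + 212*(-188) - 151*(-188)*(-91) - 6*(-188)*(-91)²)/(53 - 91))/(2710 + 25745) = (-43627 + (-3*8281 - 364 - 39856 - 2583308 - 6*(-188)*8281)/(-38))/28455 = (-43627 - (-24843 - 364 - 39856 - 2583308 + 9340968)/38)*(1/28455) = (-43627 - 1/38*6692597)*(1/28455) = (-43627 - 6692597/38)*(1/28455) = -8350423/38*1/28455 = -8350423/1081290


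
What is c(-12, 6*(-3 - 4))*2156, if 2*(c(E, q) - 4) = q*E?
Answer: 551936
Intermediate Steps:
c(E, q) = 4 + E*q/2 (c(E, q) = 4 + (q*E)/2 = 4 + (E*q)/2 = 4 + E*q/2)
c(-12, 6*(-3 - 4))*2156 = (4 + (1/2)*(-12)*(6*(-3 - 4)))*2156 = (4 + (1/2)*(-12)*(6*(-7)))*2156 = (4 + (1/2)*(-12)*(-42))*2156 = (4 + 252)*2156 = 256*2156 = 551936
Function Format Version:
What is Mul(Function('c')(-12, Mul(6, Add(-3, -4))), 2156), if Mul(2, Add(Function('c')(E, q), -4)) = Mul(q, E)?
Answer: 551936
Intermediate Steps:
Function('c')(E, q) = Add(4, Mul(Rational(1, 2), E, q)) (Function('c')(E, q) = Add(4, Mul(Rational(1, 2), Mul(q, E))) = Add(4, Mul(Rational(1, 2), Mul(E, q))) = Add(4, Mul(Rational(1, 2), E, q)))
Mul(Function('c')(-12, Mul(6, Add(-3, -4))), 2156) = Mul(Add(4, Mul(Rational(1, 2), -12, Mul(6, Add(-3, -4)))), 2156) = Mul(Add(4, Mul(Rational(1, 2), -12, Mul(6, -7))), 2156) = Mul(Add(4, Mul(Rational(1, 2), -12, -42)), 2156) = Mul(Add(4, 252), 2156) = Mul(256, 2156) = 551936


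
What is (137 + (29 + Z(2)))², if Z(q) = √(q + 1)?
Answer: (166 + √3)² ≈ 28134.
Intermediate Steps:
Z(q) = √(1 + q)
(137 + (29 + Z(2)))² = (137 + (29 + √(1 + 2)))² = (137 + (29 + √3))² = (166 + √3)²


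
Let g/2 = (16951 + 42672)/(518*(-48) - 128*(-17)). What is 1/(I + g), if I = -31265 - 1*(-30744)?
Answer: -11344/5969847 ≈ -0.0019002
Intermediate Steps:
I = -521 (I = -31265 + 30744 = -521)
g = -59623/11344 (g = 2*((16951 + 42672)/(518*(-48) - 128*(-17))) = 2*(59623/(-24864 + 2176)) = 2*(59623/(-22688)) = 2*(59623*(-1/22688)) = 2*(-59623/22688) = -59623/11344 ≈ -5.2559)
1/(I + g) = 1/(-521 - 59623/11344) = 1/(-5969847/11344) = -11344/5969847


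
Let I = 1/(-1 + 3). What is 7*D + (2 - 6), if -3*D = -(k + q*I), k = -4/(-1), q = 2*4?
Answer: 44/3 ≈ 14.667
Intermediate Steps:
I = ½ (I = 1/2 = ½ ≈ 0.50000)
q = 8
k = 4 (k = -4*(-1) = 4)
D = 8/3 (D = -(-1)*(4 + 8*(½))/3 = -(-1)*(4 + 4)/3 = -(-1)*8/3 = -⅓*(-8) = 8/3 ≈ 2.6667)
7*D + (2 - 6) = 7*(8/3) + (2 - 6) = 56/3 - 4 = 44/3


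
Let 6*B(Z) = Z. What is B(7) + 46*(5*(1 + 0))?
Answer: 1387/6 ≈ 231.17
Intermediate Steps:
B(Z) = Z/6
B(7) + 46*(5*(1 + 0)) = (⅙)*7 + 46*(5*(1 + 0)) = 7/6 + 46*(5*1) = 7/6 + 46*5 = 7/6 + 230 = 1387/6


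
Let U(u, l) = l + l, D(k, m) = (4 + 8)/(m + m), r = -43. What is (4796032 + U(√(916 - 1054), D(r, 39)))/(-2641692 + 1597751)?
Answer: -62348420/13571233 ≈ -4.5942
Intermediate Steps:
D(k, m) = 6/m (D(k, m) = 12/((2*m)) = 12*(1/(2*m)) = 6/m)
U(u, l) = 2*l
(4796032 + U(√(916 - 1054), D(r, 39)))/(-2641692 + 1597751) = (4796032 + 2*(6/39))/(-2641692 + 1597751) = (4796032 + 2*(6*(1/39)))/(-1043941) = (4796032 + 2*(2/13))*(-1/1043941) = (4796032 + 4/13)*(-1/1043941) = (62348420/13)*(-1/1043941) = -62348420/13571233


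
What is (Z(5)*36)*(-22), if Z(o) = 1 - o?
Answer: 3168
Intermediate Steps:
(Z(5)*36)*(-22) = ((1 - 1*5)*36)*(-22) = ((1 - 5)*36)*(-22) = -4*36*(-22) = -144*(-22) = 3168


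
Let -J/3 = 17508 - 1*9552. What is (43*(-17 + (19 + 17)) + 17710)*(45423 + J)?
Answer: 399349485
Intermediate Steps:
J = -23868 (J = -3*(17508 - 1*9552) = -3*(17508 - 9552) = -3*7956 = -23868)
(43*(-17 + (19 + 17)) + 17710)*(45423 + J) = (43*(-17 + (19 + 17)) + 17710)*(45423 - 23868) = (43*(-17 + 36) + 17710)*21555 = (43*19 + 17710)*21555 = (817 + 17710)*21555 = 18527*21555 = 399349485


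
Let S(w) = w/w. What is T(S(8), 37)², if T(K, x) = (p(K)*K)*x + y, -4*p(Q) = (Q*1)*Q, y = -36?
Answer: 32761/16 ≈ 2047.6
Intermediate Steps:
p(Q) = -Q²/4 (p(Q) = -Q*1*Q/4 = -Q*Q/4 = -Q²/4)
S(w) = 1
T(K, x) = -36 - x*K³/4 (T(K, x) = ((-K²/4)*K)*x - 36 = (-K³/4)*x - 36 = -x*K³/4 - 36 = -36 - x*K³/4)
T(S(8), 37)² = (-36 - ¼*37*1³)² = (-36 - ¼*37*1)² = (-36 - 37/4)² = (-181/4)² = 32761/16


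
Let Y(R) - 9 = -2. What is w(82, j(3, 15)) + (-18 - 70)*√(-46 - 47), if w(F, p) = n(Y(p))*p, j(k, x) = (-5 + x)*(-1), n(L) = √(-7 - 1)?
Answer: I*(-88*√93 - 20*√2) ≈ -876.93*I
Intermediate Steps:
Y(R) = 7 (Y(R) = 9 - 2 = 7)
n(L) = 2*I*√2 (n(L) = √(-8) = 2*I*√2)
j(k, x) = 5 - x
w(F, p) = 2*I*p*√2 (w(F, p) = (2*I*√2)*p = 2*I*p*√2)
w(82, j(3, 15)) + (-18 - 70)*√(-46 - 47) = 2*I*(5 - 1*15)*√2 + (-18 - 70)*√(-46 - 47) = 2*I*(5 - 15)*√2 - 88*I*√93 = 2*I*(-10)*√2 - 88*I*√93 = -20*I*√2 - 88*I*√93 = -88*I*√93 - 20*I*√2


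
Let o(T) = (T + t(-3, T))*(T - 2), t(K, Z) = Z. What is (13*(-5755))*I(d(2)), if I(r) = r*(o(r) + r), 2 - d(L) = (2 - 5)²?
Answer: 62320895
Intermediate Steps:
d(L) = -7 (d(L) = 2 - (2 - 5)² = 2 - 1*(-3)² = 2 - 1*9 = 2 - 9 = -7)
o(T) = 2*T*(-2 + T) (o(T) = (T + T)*(T - 2) = (2*T)*(-2 + T) = 2*T*(-2 + T))
I(r) = r*(r + 2*r*(-2 + r)) (I(r) = r*(2*r*(-2 + r) + r) = r*(r + 2*r*(-2 + r)))
(13*(-5755))*I(d(2)) = (13*(-5755))*((-7)²*(-3 + 2*(-7))) = -3665935*(-3 - 14) = -3665935*(-17) = -74815*(-833) = 62320895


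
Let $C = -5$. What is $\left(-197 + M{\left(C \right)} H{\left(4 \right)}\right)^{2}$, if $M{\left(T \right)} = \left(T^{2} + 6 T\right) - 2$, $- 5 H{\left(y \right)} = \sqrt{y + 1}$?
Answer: $\frac{194094}{5} - \frac{2758 \sqrt{5}}{5} \approx 37585.0$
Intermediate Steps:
$H{\left(y \right)} = - \frac{\sqrt{1 + y}}{5}$ ($H{\left(y \right)} = - \frac{\sqrt{y + 1}}{5} = - \frac{\sqrt{1 + y}}{5}$)
$M{\left(T \right)} = -2 + T^{2} + 6 T$
$\left(-197 + M{\left(C \right)} H{\left(4 \right)}\right)^{2} = \left(-197 + \left(-2 + \left(-5\right)^{2} + 6 \left(-5\right)\right) \left(- \frac{\sqrt{1 + 4}}{5}\right)\right)^{2} = \left(-197 + \left(-2 + 25 - 30\right) \left(- \frac{\sqrt{5}}{5}\right)\right)^{2} = \left(-197 - 7 \left(- \frac{\sqrt{5}}{5}\right)\right)^{2} = \left(-197 + \frac{7 \sqrt{5}}{5}\right)^{2}$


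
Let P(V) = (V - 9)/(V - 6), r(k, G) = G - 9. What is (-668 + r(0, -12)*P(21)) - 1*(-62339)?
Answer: 308271/5 ≈ 61654.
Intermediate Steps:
r(k, G) = -9 + G
P(V) = (-9 + V)/(-6 + V)
(-668 + r(0, -12)*P(21)) - 1*(-62339) = (-668 + (-9 - 12)*((-9 + 21)/(-6 + 21))) - 1*(-62339) = (-668 - 21*12/15) + 62339 = (-668 - 7*12/5) + 62339 = (-668 - 21*⅘) + 62339 = (-668 - 84/5) + 62339 = -3424/5 + 62339 = 308271/5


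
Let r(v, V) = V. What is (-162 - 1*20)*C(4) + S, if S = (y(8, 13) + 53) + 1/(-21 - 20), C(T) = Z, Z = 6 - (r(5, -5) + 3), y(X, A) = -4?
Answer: -57688/41 ≈ -1407.0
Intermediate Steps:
Z = 8 (Z = 6 - (-5 + 3) = 6 - 1*(-2) = 6 + 2 = 8)
C(T) = 8
S = 2008/41 (S = (-4 + 53) + 1/(-21 - 20) = 49 + 1/(-41) = 49 - 1/41 = 2008/41 ≈ 48.976)
(-162 - 1*20)*C(4) + S = (-162 - 1*20)*8 + 2008/41 = (-162 - 20)*8 + 2008/41 = -182*8 + 2008/41 = -1456 + 2008/41 = -57688/41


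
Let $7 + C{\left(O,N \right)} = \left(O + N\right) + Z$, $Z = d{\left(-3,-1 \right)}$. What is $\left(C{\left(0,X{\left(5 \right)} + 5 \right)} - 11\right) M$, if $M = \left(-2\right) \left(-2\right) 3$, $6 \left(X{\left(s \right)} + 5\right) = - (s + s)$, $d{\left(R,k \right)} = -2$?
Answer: $-260$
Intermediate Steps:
$Z = -2$
$X{\left(s \right)} = -5 - \frac{s}{3}$ ($X{\left(s \right)} = -5 + \frac{\left(-1\right) \left(s + s\right)}{6} = -5 + \frac{\left(-1\right) 2 s}{6} = -5 + \frac{\left(-2\right) s}{6} = -5 - \frac{s}{3}$)
$M = 12$ ($M = 4 \cdot 3 = 12$)
$C{\left(O,N \right)} = -9 + N + O$ ($C{\left(O,N \right)} = -7 - \left(2 - N - O\right) = -7 + \left(-2 + N + O\right) = -9 + N + O$)
$\left(C{\left(0,X{\left(5 \right)} + 5 \right)} - 11\right) M = \left(\left(-9 + \left(\left(-5 - \frac{5}{3}\right) + 5\right) + 0\right) - 11\right) 12 = \left(\left(-9 + \left(- \frac{20}{3} + 5\right) + 0\right) - 11\right) 12 = \left(\left(-9 - \frac{5}{3} + 0\right) - 11\right) 12 = \left(- \frac{32}{3} - 11\right) 12 = \left(- \frac{65}{3}\right) 12 = -260$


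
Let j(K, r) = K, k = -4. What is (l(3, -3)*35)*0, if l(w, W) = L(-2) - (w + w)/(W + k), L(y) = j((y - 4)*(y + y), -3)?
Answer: 0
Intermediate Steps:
L(y) = 2*y*(-4 + y) (L(y) = (y - 4)*(y + y) = (-4 + y)*(2*y) = 2*y*(-4 + y))
l(w, W) = 24 - 2*w/(-4 + W) (l(w, W) = 2*(-2)*(-4 - 2) - (w + w)/(W - 4) = 2*(-2)*(-6) - 2*w/(-4 + W) = 24 - 2*w/(-4 + W))
(l(3, -3)*35)*0 = ((2*(-48 - 1*3 + 12*(-3))/(-4 - 3))*35)*0 = ((2*(-48 - 3 - 36)/(-7))*35)*0 = ((2*(-⅐)*(-87))*35)*0 = ((174/7)*35)*0 = 870*0 = 0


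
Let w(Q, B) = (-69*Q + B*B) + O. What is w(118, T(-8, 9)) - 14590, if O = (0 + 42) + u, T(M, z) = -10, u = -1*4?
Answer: -22594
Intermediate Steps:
u = -4
O = 38 (O = (0 + 42) - 4 = 42 - 4 = 38)
w(Q, B) = 38 + B² - 69*Q (w(Q, B) = (-69*Q + B*B) + 38 = (-69*Q + B²) + 38 = (B² - 69*Q) + 38 = 38 + B² - 69*Q)
w(118, T(-8, 9)) - 14590 = (38 + (-10)² - 69*118) - 14590 = (38 + 100 - 8142) - 14590 = -8004 - 14590 = -22594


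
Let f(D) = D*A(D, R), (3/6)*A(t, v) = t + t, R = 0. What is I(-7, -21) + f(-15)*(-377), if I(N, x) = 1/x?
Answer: -7125301/21 ≈ -3.3930e+5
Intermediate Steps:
A(t, v) = 4*t (A(t, v) = 2*(t + t) = 2*(2*t) = 4*t)
f(D) = 4*D² (f(D) = D*(4*D) = 4*D²)
I(-7, -21) + f(-15)*(-377) = 1/(-21) + (4*(-15)²)*(-377) = -1/21 + (4*225)*(-377) = -1/21 + 900*(-377) = -1/21 - 339300 = -7125301/21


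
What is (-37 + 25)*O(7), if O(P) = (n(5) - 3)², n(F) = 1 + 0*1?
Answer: -48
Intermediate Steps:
n(F) = 1 (n(F) = 1 + 0 = 1)
O(P) = 4 (O(P) = (1 - 3)² = (-2)² = 4)
(-37 + 25)*O(7) = (-37 + 25)*4 = -12*4 = -48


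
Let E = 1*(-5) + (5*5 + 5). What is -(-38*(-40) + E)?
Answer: -1545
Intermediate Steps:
E = 25 (E = -5 + (25 + 5) = -5 + 30 = 25)
-(-38*(-40) + E) = -(-38*(-40) + 25) = -(1520 + 25) = -1*1545 = -1545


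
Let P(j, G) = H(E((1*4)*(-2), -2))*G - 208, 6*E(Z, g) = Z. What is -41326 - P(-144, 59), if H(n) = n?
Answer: -123118/3 ≈ -41039.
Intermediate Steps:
E(Z, g) = Z/6
P(j, G) = -208 - 4*G/3 (P(j, G) = (((1*4)*(-2))/6)*G - 208 = ((4*(-2))/6)*G - 208 = ((⅙)*(-8))*G - 208 = -4*G/3 - 208 = -208 - 4*G/3)
-41326 - P(-144, 59) = -41326 - (-208 - 4/3*59) = -41326 - (-208 - 236/3) = -41326 - 1*(-860/3) = -41326 + 860/3 = -123118/3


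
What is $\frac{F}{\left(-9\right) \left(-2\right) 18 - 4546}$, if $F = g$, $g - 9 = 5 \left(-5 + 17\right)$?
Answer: $- \frac{69}{4222} \approx -0.016343$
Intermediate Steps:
$g = 69$ ($g = 9 + 5 \left(-5 + 17\right) = 9 + 5 \cdot 12 = 9 + 60 = 69$)
$F = 69$
$\frac{F}{\left(-9\right) \left(-2\right) 18 - 4546} = \frac{69}{\left(-9\right) \left(-2\right) 18 - 4546} = \frac{69}{18 \cdot 18 - 4546} = \frac{69}{324 - 4546} = \frac{69}{-4222} = 69 \left(- \frac{1}{4222}\right) = - \frac{69}{4222}$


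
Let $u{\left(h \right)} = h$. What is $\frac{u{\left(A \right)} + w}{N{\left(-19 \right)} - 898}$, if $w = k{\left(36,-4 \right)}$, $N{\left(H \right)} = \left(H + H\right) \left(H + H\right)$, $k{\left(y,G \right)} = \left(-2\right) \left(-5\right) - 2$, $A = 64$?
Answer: $\frac{12}{91} \approx 0.13187$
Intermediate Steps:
$k{\left(y,G \right)} = 8$ ($k{\left(y,G \right)} = 10 - 2 = 8$)
$N{\left(H \right)} = 4 H^{2}$ ($N{\left(H \right)} = 2 H 2 H = 4 H^{2}$)
$w = 8$
$\frac{u{\left(A \right)} + w}{N{\left(-19 \right)} - 898} = \frac{64 + 8}{4 \left(-19\right)^{2} - 898} = \frac{72}{4 \cdot 361 - 898} = \frac{72}{1444 - 898} = \frac{72}{546} = 72 \cdot \frac{1}{546} = \frac{12}{91}$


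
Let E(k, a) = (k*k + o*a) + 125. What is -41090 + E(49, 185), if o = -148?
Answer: -65944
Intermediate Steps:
E(k, a) = 125 + k**2 - 148*a (E(k, a) = (k*k - 148*a) + 125 = (k**2 - 148*a) + 125 = 125 + k**2 - 148*a)
-41090 + E(49, 185) = -41090 + (125 + 49**2 - 148*185) = -41090 + (125 + 2401 - 27380) = -41090 - 24854 = -65944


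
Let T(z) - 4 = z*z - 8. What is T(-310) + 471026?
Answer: 567122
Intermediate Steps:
T(z) = -4 + z² (T(z) = 4 + (z*z - 8) = 4 + (z² - 8) = 4 + (-8 + z²) = -4 + z²)
T(-310) + 471026 = (-4 + (-310)²) + 471026 = (-4 + 96100) + 471026 = 96096 + 471026 = 567122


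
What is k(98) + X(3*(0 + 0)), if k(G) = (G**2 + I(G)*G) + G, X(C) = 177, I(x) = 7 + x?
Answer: 20169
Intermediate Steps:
k(G) = G + G**2 + G*(7 + G) (k(G) = (G**2 + (7 + G)*G) + G = (G**2 + G*(7 + G)) + G = G + G**2 + G*(7 + G))
k(98) + X(3*(0 + 0)) = 2*98*(4 + 98) + 177 = 2*98*102 + 177 = 19992 + 177 = 20169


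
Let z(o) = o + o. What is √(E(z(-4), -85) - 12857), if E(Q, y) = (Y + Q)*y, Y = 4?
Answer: I*√12517 ≈ 111.88*I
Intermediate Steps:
z(o) = 2*o
E(Q, y) = y*(4 + Q) (E(Q, y) = (4 + Q)*y = y*(4 + Q))
√(E(z(-4), -85) - 12857) = √(-85*(4 + 2*(-4)) - 12857) = √(-85*(4 - 8) - 12857) = √(-85*(-4) - 12857) = √(340 - 12857) = √(-12517) = I*√12517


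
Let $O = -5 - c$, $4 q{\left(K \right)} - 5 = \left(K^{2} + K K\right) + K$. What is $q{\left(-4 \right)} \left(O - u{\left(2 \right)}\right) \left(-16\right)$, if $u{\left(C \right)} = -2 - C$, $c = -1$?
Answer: $0$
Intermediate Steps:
$q{\left(K \right)} = \frac{5}{4} + \frac{K^{2}}{2} + \frac{K}{4}$ ($q{\left(K \right)} = \frac{5}{4} + \frac{\left(K^{2} + K K\right) + K}{4} = \frac{5}{4} + \frac{\left(K^{2} + K^{2}\right) + K}{4} = \frac{5}{4} + \frac{2 K^{2} + K}{4} = \frac{5}{4} + \frac{K + 2 K^{2}}{4} = \frac{5}{4} + \left(\frac{K^{2}}{2} + \frac{K}{4}\right) = \frac{5}{4} + \frac{K^{2}}{2} + \frac{K}{4}$)
$O = -4$ ($O = -5 - -1 = -5 + 1 = -4$)
$q{\left(-4 \right)} \left(O - u{\left(2 \right)}\right) \left(-16\right) = \left(\frac{5}{4} + \frac{\left(-4\right)^{2}}{2} + \frac{1}{4} \left(-4\right)\right) \left(-4 - \left(-2 - 2\right)\right) \left(-16\right) = \left(\frac{5}{4} + \frac{1}{2} \cdot 16 - 1\right) \left(-4 - \left(-2 - 2\right)\right) \left(-16\right) = \left(\frac{5}{4} + 8 - 1\right) \left(-4 - -4\right) \left(-16\right) = \frac{33 \left(-4 + 4\right)}{4} \left(-16\right) = \frac{33}{4} \cdot 0 \left(-16\right) = 0 \left(-16\right) = 0$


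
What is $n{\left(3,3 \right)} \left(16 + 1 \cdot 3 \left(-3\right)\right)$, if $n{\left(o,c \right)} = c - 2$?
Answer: $7$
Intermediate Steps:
$n{\left(o,c \right)} = -2 + c$ ($n{\left(o,c \right)} = c - 2 = -2 + c$)
$n{\left(3,3 \right)} \left(16 + 1 \cdot 3 \left(-3\right)\right) = \left(-2 + 3\right) \left(16 + 1 \cdot 3 \left(-3\right)\right) = 1 \left(16 + 3 \left(-3\right)\right) = 1 \left(16 - 9\right) = 1 \cdot 7 = 7$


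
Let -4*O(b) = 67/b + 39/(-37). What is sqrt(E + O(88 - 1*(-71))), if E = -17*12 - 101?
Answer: I*sqrt(42201924054)/11766 ≈ 17.46*I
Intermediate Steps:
O(b) = 39/148 - 67/(4*b) (O(b) = -(67/b + 39/(-37))/4 = -(67/b + 39*(-1/37))/4 = -(67/b - 39/37)/4 = -(-39/37 + 67/b)/4 = 39/148 - 67/(4*b))
E = -305 (E = -204 - 101 = -305)
sqrt(E + O(88 - 1*(-71))) = sqrt(-305 + (-2479 + 39*(88 - 1*(-71)))/(148*(88 - 1*(-71)))) = sqrt(-305 + (-2479 + 39*(88 + 71))/(148*(88 + 71))) = sqrt(-305 + (1/148)*(-2479 + 39*159)/159) = sqrt(-305 + (1/148)*(1/159)*(-2479 + 6201)) = sqrt(-305 + (1/148)*(1/159)*3722) = sqrt(-305 + 1861/11766) = sqrt(-3586769/11766) = I*sqrt(42201924054)/11766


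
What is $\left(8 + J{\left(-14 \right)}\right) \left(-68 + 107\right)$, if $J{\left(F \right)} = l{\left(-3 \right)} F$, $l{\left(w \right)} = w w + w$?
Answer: $-2964$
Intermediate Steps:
$l{\left(w \right)} = w + w^{2}$ ($l{\left(w \right)} = w^{2} + w = w + w^{2}$)
$J{\left(F \right)} = 6 F$ ($J{\left(F \right)} = - 3 \left(1 - 3\right) F = \left(-3\right) \left(-2\right) F = 6 F$)
$\left(8 + J{\left(-14 \right)}\right) \left(-68 + 107\right) = \left(8 + 6 \left(-14\right)\right) \left(-68 + 107\right) = \left(8 - 84\right) 39 = \left(-76\right) 39 = -2964$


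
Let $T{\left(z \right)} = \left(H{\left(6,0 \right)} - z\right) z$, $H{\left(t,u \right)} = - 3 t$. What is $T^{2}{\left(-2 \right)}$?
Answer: $1024$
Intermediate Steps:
$T{\left(z \right)} = z \left(-18 - z\right)$ ($T{\left(z \right)} = \left(\left(-3\right) 6 - z\right) z = \left(-18 - z\right) z = z \left(-18 - z\right)$)
$T^{2}{\left(-2 \right)} = \left(\left(-1\right) \left(-2\right) \left(18 - 2\right)\right)^{2} = \left(\left(-1\right) \left(-2\right) 16\right)^{2} = 32^{2} = 1024$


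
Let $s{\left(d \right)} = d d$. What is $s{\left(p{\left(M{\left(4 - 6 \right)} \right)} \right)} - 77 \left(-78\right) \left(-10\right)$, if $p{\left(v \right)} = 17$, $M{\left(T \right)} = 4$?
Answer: $-59771$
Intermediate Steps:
$s{\left(d \right)} = d^{2}$
$s{\left(p{\left(M{\left(4 - 6 \right)} \right)} \right)} - 77 \left(-78\right) \left(-10\right) = 17^{2} - 77 \left(-78\right) \left(-10\right) = 289 - \left(-6006\right) \left(-10\right) = 289 - 60060 = -59771$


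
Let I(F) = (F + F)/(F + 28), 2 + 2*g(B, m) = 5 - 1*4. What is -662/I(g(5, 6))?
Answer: 18205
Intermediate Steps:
g(B, m) = -½ (g(B, m) = -1 + (5 - 1*4)/2 = -1 + (5 - 4)/2 = -1 + (½)*1 = -1 + ½ = -½)
I(F) = 2*F/(28 + F) (I(F) = (2*F)/(28 + F) = 2*F/(28 + F))
-662/I(g(5, 6)) = -662/(2*(-½)/(28 - ½)) = -662/(2*(-½)/(55/2)) = -662/(2*(-½)*(2/55)) = -662/(-2/55) = -662*(-55/2) = 18205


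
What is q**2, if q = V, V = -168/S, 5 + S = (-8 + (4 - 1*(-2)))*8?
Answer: 64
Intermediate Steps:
S = -21 (S = -5 + (-8 + (4 - 1*(-2)))*8 = -5 + (-8 + (4 + 2))*8 = -5 + (-8 + 6)*8 = -5 - 2*8 = -5 - 16 = -21)
V = 8 (V = -168/(-21) = -168*(-1/21) = 8)
q = 8
q**2 = 8**2 = 64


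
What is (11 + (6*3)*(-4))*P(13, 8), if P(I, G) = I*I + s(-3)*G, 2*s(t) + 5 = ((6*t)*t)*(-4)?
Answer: 43615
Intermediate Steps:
s(t) = -5/2 - 12*t² (s(t) = -5/2 + (((6*t)*t)*(-4))/2 = -5/2 + ((6*t²)*(-4))/2 = -5/2 + (-24*t²)/2 = -5/2 - 12*t²)
P(I, G) = I² - 221*G/2 (P(I, G) = I*I + (-5/2 - 12*(-3)²)*G = I² + (-5/2 - 12*9)*G = I² + (-5/2 - 108)*G = I² - 221*G/2)
(11 + (6*3)*(-4))*P(13, 8) = (11 + (6*3)*(-4))*(13² - 221/2*8) = (11 + 18*(-4))*(169 - 884) = (11 - 72)*(-715) = -61*(-715) = 43615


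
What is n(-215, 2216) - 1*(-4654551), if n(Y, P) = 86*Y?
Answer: 4636061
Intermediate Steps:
n(-215, 2216) - 1*(-4654551) = 86*(-215) - 1*(-4654551) = -18490 + 4654551 = 4636061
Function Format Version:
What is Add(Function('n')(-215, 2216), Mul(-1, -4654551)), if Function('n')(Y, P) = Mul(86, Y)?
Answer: 4636061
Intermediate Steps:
Add(Function('n')(-215, 2216), Mul(-1, -4654551)) = Add(Mul(86, -215), Mul(-1, -4654551)) = Add(-18490, 4654551) = 4636061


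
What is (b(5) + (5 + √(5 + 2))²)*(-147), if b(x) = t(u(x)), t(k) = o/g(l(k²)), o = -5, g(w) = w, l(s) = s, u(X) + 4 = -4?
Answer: -300321/64 - 1470*√7 ≈ -8581.8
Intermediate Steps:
u(X) = -8 (u(X) = -4 - 4 = -8)
t(k) = -5/k²
b(x) = -5/64 (b(x) = -5/(-8)² = -5*1/64 = -5/64)
(b(5) + (5 + √(5 + 2))²)*(-147) = (-5/64 + (5 + √(5 + 2))²)*(-147) = (-5/64 + (5 + √7)²)*(-147) = 735/64 - 147*(5 + √7)²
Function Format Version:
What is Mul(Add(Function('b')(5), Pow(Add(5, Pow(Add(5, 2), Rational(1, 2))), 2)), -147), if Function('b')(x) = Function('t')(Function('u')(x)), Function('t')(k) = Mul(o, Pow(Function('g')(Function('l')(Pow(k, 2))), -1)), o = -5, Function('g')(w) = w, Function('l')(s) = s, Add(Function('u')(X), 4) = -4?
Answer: Add(Rational(-300321, 64), Mul(-1470, Pow(7, Rational(1, 2)))) ≈ -8581.8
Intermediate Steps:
Function('u')(X) = -8 (Function('u')(X) = Add(-4, -4) = -8)
Function('t')(k) = Mul(-5, Pow(k, -2)) (Function('t')(k) = Mul(-5, Pow(Pow(k, 2), -1)) = Mul(-5, Pow(k, -2)))
Function('b')(x) = Rational(-5, 64) (Function('b')(x) = Mul(-5, Pow(-8, -2)) = Mul(-5, Rational(1, 64)) = Rational(-5, 64))
Mul(Add(Function('b')(5), Pow(Add(5, Pow(Add(5, 2), Rational(1, 2))), 2)), -147) = Mul(Add(Rational(-5, 64), Pow(Add(5, Pow(Add(5, 2), Rational(1, 2))), 2)), -147) = Mul(Add(Rational(-5, 64), Pow(Add(5, Pow(7, Rational(1, 2))), 2)), -147) = Add(Rational(735, 64), Mul(-147, Pow(Add(5, Pow(7, Rational(1, 2))), 2)))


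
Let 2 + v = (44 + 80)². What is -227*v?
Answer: -3489898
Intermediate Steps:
v = 15374 (v = -2 + (44 + 80)² = -2 + 124² = -2 + 15376 = 15374)
-227*v = -227*15374 = -3489898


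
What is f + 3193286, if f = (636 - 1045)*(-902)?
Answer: 3562204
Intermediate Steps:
f = 368918 (f = -409*(-902) = 368918)
f + 3193286 = 368918 + 3193286 = 3562204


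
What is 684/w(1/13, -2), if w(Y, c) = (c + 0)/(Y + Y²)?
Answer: -4788/169 ≈ -28.331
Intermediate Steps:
w(Y, c) = c/(Y + Y²)
684/w(1/13, -2) = 684/((-2/((1/13)*(1 + 1/13)))) = 684/((-2/(1/13*(1 + 1/13)))) = 684/((-2*13/14/13)) = 684/((-2*13*13/14)) = 684/(-169/7) = 684*(-7/169) = -4788/169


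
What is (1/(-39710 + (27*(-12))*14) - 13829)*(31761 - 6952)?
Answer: -15180079689415/44246 ≈ -3.4308e+8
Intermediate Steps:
(1/(-39710 + (27*(-12))*14) - 13829)*(31761 - 6952) = (1/(-39710 - 324*14) - 13829)*24809 = (1/(-39710 - 4536) - 13829)*24809 = (1/(-44246) - 13829)*24809 = (-1/44246 - 13829)*24809 = -611877935/44246*24809 = -15180079689415/44246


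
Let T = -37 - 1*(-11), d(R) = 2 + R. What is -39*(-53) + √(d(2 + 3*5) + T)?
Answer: 2067 + I*√7 ≈ 2067.0 + 2.6458*I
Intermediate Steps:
T = -26 (T = -37 + 11 = -26)
-39*(-53) + √(d(2 + 3*5) + T) = -39*(-53) + √((2 + (2 + 3*5)) - 26) = 2067 + √((2 + (2 + 15)) - 26) = 2067 + √((2 + 17) - 26) = 2067 + √(19 - 26) = 2067 + √(-7) = 2067 + I*√7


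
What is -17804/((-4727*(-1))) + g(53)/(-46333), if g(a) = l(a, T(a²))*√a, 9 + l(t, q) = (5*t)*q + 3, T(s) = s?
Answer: -17804/4727 - 744379*√53/46333 ≈ -120.73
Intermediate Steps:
l(t, q) = -6 + 5*q*t (l(t, q) = -9 + ((5*t)*q + 3) = -9 + (5*q*t + 3) = -9 + (3 + 5*q*t) = -6 + 5*q*t)
g(a) = √a*(-6 + 5*a³) (g(a) = (-6 + 5*a²*a)*√a = (-6 + 5*a³)*√a = √a*(-6 + 5*a³))
-17804/((-4727*(-1))) + g(53)/(-46333) = -17804/((-4727*(-1))) + (√53*(-6 + 5*53³))/(-46333) = -17804/4727 + (√53*(-6 + 5*148877))*(-1/46333) = -17804*1/4727 + (√53*(-6 + 744385))*(-1/46333) = -17804/4727 + (√53*744379)*(-1/46333) = -17804/4727 + (744379*√53)*(-1/46333) = -17804/4727 - 744379*√53/46333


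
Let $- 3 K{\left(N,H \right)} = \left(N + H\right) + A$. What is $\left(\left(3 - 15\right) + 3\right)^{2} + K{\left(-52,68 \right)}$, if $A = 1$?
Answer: $\frac{226}{3} \approx 75.333$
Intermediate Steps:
$K{\left(N,H \right)} = - \frac{1}{3} - \frac{H}{3} - \frac{N}{3}$ ($K{\left(N,H \right)} = - \frac{\left(N + H\right) + 1}{3} = - \frac{\left(H + N\right) + 1}{3} = - \frac{1 + H + N}{3} = - \frac{1}{3} - \frac{H}{3} - \frac{N}{3}$)
$\left(\left(3 - 15\right) + 3\right)^{2} + K{\left(-52,68 \right)} = \left(\left(3 - 15\right) + 3\right)^{2} - \frac{17}{3} = \left(-12 + 3\right)^{2} - \frac{17}{3} = \left(-9\right)^{2} - \frac{17}{3} = 81 - \frac{17}{3} = \frac{226}{3}$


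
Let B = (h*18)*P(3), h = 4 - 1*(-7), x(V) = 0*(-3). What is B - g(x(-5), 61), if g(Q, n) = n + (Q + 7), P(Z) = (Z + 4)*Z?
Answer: 4090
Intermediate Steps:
P(Z) = Z*(4 + Z) (P(Z) = (4 + Z)*Z = Z*(4 + Z))
x(V) = 0
h = 11 (h = 4 + 7 = 11)
g(Q, n) = 7 + Q + n (g(Q, n) = n + (7 + Q) = 7 + Q + n)
B = 4158 (B = (11*18)*(3*(4 + 3)) = 198*(3*7) = 198*21 = 4158)
B - g(x(-5), 61) = 4158 - (7 + 0 + 61) = 4158 - 1*68 = 4158 - 68 = 4090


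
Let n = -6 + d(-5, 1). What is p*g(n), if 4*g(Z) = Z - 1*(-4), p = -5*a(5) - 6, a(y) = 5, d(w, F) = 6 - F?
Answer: -93/4 ≈ -23.250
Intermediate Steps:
p = -31 (p = -5*5 - 6 = -25 - 6 = -31)
n = -1 (n = -6 + (6 - 1*1) = -6 + (6 - 1) = -6 + 5 = -1)
g(Z) = 1 + Z/4 (g(Z) = (Z - 1*(-4))/4 = (Z + 4)/4 = (4 + Z)/4 = 1 + Z/4)
p*g(n) = -31*(1 + (1/4)*(-1)) = -31*(1 - 1/4) = -31*3/4 = -93/4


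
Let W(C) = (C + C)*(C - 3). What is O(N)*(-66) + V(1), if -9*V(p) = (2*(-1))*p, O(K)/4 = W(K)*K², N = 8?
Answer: -12165118/9 ≈ -1.3517e+6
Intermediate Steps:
W(C) = 2*C*(-3 + C) (W(C) = (2*C)*(-3 + C) = 2*C*(-3 + C))
O(K) = 8*K³*(-3 + K) (O(K) = 4*((2*K*(-3 + K))*K²) = 4*(2*K³*(-3 + K)) = 8*K³*(-3 + K))
V(p) = 2*p/9 (V(p) = -2*(-1)*p/9 = -(-2)*p/9 = 2*p/9)
O(N)*(-66) + V(1) = (8*8³*(-3 + 8))*(-66) + (2/9)*1 = (8*512*5)*(-66) + 2/9 = 20480*(-66) + 2/9 = -1351680 + 2/9 = -12165118/9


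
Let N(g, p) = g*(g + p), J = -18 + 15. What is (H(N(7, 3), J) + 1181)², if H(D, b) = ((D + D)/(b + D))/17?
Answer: 1809829399401/1297321 ≈ 1.3951e+6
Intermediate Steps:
J = -3
H(D, b) = 2*D/(17*(D + b)) (H(D, b) = ((2*D)/(D + b))*(1/17) = (2*D/(D + b))*(1/17) = 2*D/(17*(D + b)))
(H(N(7, 3), J) + 1181)² = (2*(7*(7 + 3))/(17*(7*(7 + 3) - 3)) + 1181)² = (2*(7*10)/(17*(7*10 - 3)) + 1181)² = ((2/17)*70/(70 - 3) + 1181)² = ((2/17)*70/67 + 1181)² = ((2/17)*70*(1/67) + 1181)² = (140/1139 + 1181)² = (1345299/1139)² = 1809829399401/1297321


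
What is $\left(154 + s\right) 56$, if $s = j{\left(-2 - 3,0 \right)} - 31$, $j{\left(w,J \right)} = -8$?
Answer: $6440$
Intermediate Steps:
$s = -39$ ($s = -8 - 31 = -39$)
$\left(154 + s\right) 56 = \left(154 - 39\right) 56 = 115 \cdot 56 = 6440$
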